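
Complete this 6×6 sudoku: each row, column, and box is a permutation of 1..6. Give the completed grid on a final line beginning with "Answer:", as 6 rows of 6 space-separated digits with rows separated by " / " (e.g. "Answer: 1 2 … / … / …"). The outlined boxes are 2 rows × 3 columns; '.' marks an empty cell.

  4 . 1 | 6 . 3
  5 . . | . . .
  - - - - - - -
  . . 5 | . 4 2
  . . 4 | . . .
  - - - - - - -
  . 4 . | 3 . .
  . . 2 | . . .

Step 1. [r3c4∈{1}] r3c4's peers cover all but 1 ⇒ r3c4=1.
Step 2. [r5c3∈{6}] r5c3 is down to just 6 ⇒ r5c3=6.
Step 3. [r6c2∈{1,3,5}] in col 2, 5 fits only at r6c2 ⇒ r6c2=5.
Step 4. [r2c4∈{2,4}] r2c4 is the only open cell in col 4 admitting 2. So r2c4=2.
Step 5. [r4c5∈{3,5,6}] in col 5, 3 fits only at r4c5 ⇒ r4c5=3.
Step 6. [r5c1∈{1}] r5c1's peers cover all but 1 ⇒ r5c1=1.
Step 7. [r4c6∈{5,6}] 6 has one home in box 4: r4c6. So r4c6=6.
Step 8. [r2c2∈{3,6}] across row 2, 6 lands solely at r2c2 ⇒ r2c2=6.
Step 9. [r2c6∈{1,4}] across row 2, 4 lands solely at r2c6, so r2c6=4.
Step 10. [r2c5∈{1}] r2c5 is down to just 1. So r2c5=1.
Step 11. [r1c5∈{5}] only 5 remains possible at r1c5, so r1c5=5.
Step 12. [r3c1∈{3,6}] row 3 places 6 nowhere but r3c1, so r3c1=6.
Step 13. [r4c1∈{2}] r4c1's peers cover all but 2. So r4c1=2.
Step 14. [r5c6∈{5}] r5c6's peers cover all but 5. So r5c6=5.
Step 15. [r4c4∈{5}] r4c4's peers cover all but 5, so r4c4=5.
Step 16. [r6c5∈{6}] r6c5 has the single candidate 6, so r6c5=6.
Step 17. [r5c5∈{2}] only 2 remains possible at r5c5. So r5c5=2.
Step 18. [r6c4∈{4}] r6c4's peers cover all but 4. So r6c4=4.
Step 19. [r2c3∈{3}] r2c3 has the single candidate 3. So r2c3=3.
Step 20. [r3c2∈{3}] r3c2's peers cover all but 3 ⇒ r3c2=3.
Step 21. [r6c6∈{1}] nothing but 1 survives at r6c6, so r6c6=1.
Step 22. [r6c1∈{3}] r6c1 has the single candidate 3 ⇒ r6c1=3.
Step 23. [r1c2∈{2}] r1c2 has the single candidate 2, so r1c2=2.
Step 24. [r4c2∈{1}] only 1 remains possible at r4c2. So r4c2=1.

Answer: 4 2 1 6 5 3 / 5 6 3 2 1 4 / 6 3 5 1 4 2 / 2 1 4 5 3 6 / 1 4 6 3 2 5 / 3 5 2 4 6 1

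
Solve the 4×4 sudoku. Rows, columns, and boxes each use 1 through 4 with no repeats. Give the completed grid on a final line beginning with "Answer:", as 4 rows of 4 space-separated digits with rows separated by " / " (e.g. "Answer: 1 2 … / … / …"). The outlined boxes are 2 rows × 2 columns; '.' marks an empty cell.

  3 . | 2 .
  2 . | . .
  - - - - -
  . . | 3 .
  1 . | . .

Step 1. [r3c4∈{1,2,4}] in row 3, 1 fits only at r3c4. So r3c4=1.
Step 2. [r1c4∈{4}] r1c4's peers cover all but 4 ⇒ r1c4=4.
Step 3. [r2c2∈{1,4}] r2c2 is the only open cell in row 2 admitting 4, so r2c2=4.
Step 4. [r4c4∈{2}] nothing but 2 survives at r4c4. So r4c4=2.
Step 5. [r1c2∈{1}] only 1 remains possible at r1c2. So r1c2=1.
Step 6. [r2c4∈{3}] r2c4 has the single candidate 3, so r2c4=3.
Step 7. [r3c1∈{4}] only 4 remains possible at r3c1 ⇒ r3c1=4.
Step 8. [r4c3∈{4}] nothing but 4 survives at r4c3. So r4c3=4.
Step 9. [r2c3∈{1}] only 1 remains possible at r2c3. So r2c3=1.
Step 10. [r4c2∈{3}] r4c2 has the single candidate 3, so r4c2=3.
Step 11. [r3c2∈{2}] r3c2 is down to just 2, so r3c2=2.

Answer: 3 1 2 4 / 2 4 1 3 / 4 2 3 1 / 1 3 4 2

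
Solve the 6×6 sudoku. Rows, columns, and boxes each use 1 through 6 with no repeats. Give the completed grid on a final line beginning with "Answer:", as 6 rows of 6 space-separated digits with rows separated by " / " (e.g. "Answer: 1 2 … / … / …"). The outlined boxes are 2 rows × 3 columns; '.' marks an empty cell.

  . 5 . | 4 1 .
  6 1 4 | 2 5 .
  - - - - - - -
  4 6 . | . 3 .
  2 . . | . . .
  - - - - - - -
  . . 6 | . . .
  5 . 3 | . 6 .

Step 1. [r6c4∈{1}] r6c4's peers cover all but 1 ⇒ r6c4=1.
Step 2. [r3c4∈{5}] r3c4 is down to just 5. So r3c4=5.
Step 3. [r5c5∈{2,4}] in col 5, 2 fits only at r5c5. So r5c5=2.
Step 4. [r6c6∈{4}] only 4 remains possible at r6c6. So r6c6=4.
Step 5. [r2c6∈{3}] only 3 remains possible at r2c6, so r2c6=3.
Step 6. [r3c3∈{1}] r3c3 is down to just 1, so r3c3=1.
Step 7. [r4c6∈{1,6}] in row 4, 1 fits only at r4c6 ⇒ r4c6=1.
Step 8. [r1c3∈{2}] only 2 remains possible at r1c3 ⇒ r1c3=2.
Step 9. [r3c6∈{2}] only 2 remains possible at r3c6, so r3c6=2.
Step 10. [r5c2∈{4}] r5c2's peers cover all but 4 ⇒ r5c2=4.
Step 11. [r5c4∈{3}] r5c4 is down to just 3 ⇒ r5c4=3.
Step 12. [r4c3∈{5}] r4c3 is down to just 5 ⇒ r4c3=5.
Step 13. [r5c1∈{1}] only 1 remains possible at r5c1. So r5c1=1.
Step 14. [r4c2∈{3}] r4c2 has the single candidate 3 ⇒ r4c2=3.
Step 15. [r4c4∈{6}] nothing but 6 survives at r4c4. So r4c4=6.
Step 16. [r1c6∈{6}] only 6 remains possible at r1c6, so r1c6=6.
Step 17. [r5c6∈{5}] r5c6's peers cover all but 5 ⇒ r5c6=5.
Step 18. [r4c5∈{4}] r4c5's peers cover all but 4. So r4c5=4.
Step 19. [r6c2∈{2}] r6c2 is down to just 2. So r6c2=2.
Step 20. [r1c1∈{3}] nothing but 3 survives at r1c1, so r1c1=3.

Answer: 3 5 2 4 1 6 / 6 1 4 2 5 3 / 4 6 1 5 3 2 / 2 3 5 6 4 1 / 1 4 6 3 2 5 / 5 2 3 1 6 4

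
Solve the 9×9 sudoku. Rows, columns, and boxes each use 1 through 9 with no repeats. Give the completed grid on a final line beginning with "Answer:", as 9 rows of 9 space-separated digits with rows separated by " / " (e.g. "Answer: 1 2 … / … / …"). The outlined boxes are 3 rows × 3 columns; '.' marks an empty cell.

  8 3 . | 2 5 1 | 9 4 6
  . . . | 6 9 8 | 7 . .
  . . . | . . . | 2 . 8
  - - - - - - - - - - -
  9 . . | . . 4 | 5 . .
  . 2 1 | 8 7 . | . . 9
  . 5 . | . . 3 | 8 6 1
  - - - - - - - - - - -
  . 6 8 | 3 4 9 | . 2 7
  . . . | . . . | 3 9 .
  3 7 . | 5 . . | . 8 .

Step 1. [r7c1∈{1,5}] row 7 places 5 nowhere but r7c1 ⇒ r7c1=5.
Step 2. [r3c6∈{7}] nothing but 7 survives at r3c6, so r3c6=7.
Step 3. [r9c7∈{1,4,6}] in col 7, 6 fits only at r9c7, so r9c7=6.
Step 4. [r9c5∈{1,2}] r9c5 is the only open cell in row 9 admitting 1. So r9c5=1.
Step 5. [r4c3∈{3,6,7}] in col 3, 3 fits only at r4c3 ⇒ r4c3=3.
Step 6. [r3c3∈{4,5,6,9}] r3c3 is the only open cell in col 3 admitting 6, so r3c3=6.
Step 7. [r3c8∈{1,3,5}] row 3 places 5 nowhere but r3c8, so r3c8=5.
Step 8. [r4c5∈{2,6}] r4c5 is the only open cell in row 4 admitting 6, so r4c5=6.
Step 9. [r2c8∈{1,3}] col 8 places 1 nowhere but r2c8. So r2c8=1.
Step 10. [r2c2∈{4}] nothing but 4 survives at r2c2. So r2c2=4.
Step 11. [r9c6∈{2}] nothing but 2 survives at r9c6 ⇒ r9c6=2.
Step 12. [r9c9∈{4}] only 4 remains possible at r9c9, so r9c9=4.
Step 13. [r8c2∈{1}] only 1 remains possible at r8c2. So r8c2=1.
Step 14. [r6c1∈{4,7}] in col 1, 7 fits only at r6c1. So r6c1=7.
Step 15. [r2c1∈{2}] r2c1 has the single candidate 2, so r2c1=2.
Step 16. [r6c3∈{4}] nothing but 4 survives at r6c3, so r6c3=4.
Step 17. [r4c8∈{7}] r4c8 has the single candidate 7 ⇒ r4c8=7.
Step 18. [r3c2∈{9}] nothing but 9 survives at r3c2. So r3c2=9.
Step 19. [r5c6∈{5}] only 5 remains possible at r5c6, so r5c6=5.
Step 20. [r4c4∈{1}] only 1 remains possible at r4c4, so r4c4=1.
Step 21. [r8c9∈{5}] r8c9 is down to just 5 ⇒ r8c9=5.
Step 22. [r2c9∈{3}] r2c9 is down to just 3, so r2c9=3.
Step 23. [r3c1∈{1}] nothing but 1 survives at r3c1 ⇒ r3c1=1.
Step 24. [r8c6∈{6}] r8c6's peers cover all but 6 ⇒ r8c6=6.
Step 25. [r8c4∈{7}] r8c4 has the single candidate 7. So r8c4=7.
Step 26. [r1c3∈{7}] nothing but 7 survives at r1c3. So r1c3=7.
Step 27. [r4c9∈{2}] r4c9 has the single candidate 2, so r4c9=2.
Step 28. [r6c4∈{9}] r6c4 has the single candidate 9 ⇒ r6c4=9.
Step 29. [r5c1∈{6}] r5c1 is down to just 6 ⇒ r5c1=6.
Step 30. [r6c5∈{2}] r6c5's peers cover all but 2 ⇒ r6c5=2.
Step 31. [r2c3∈{5}] r2c3 is down to just 5 ⇒ r2c3=5.
Step 32. [r5c8∈{3}] r5c8 is down to just 3 ⇒ r5c8=3.
Step 33. [r4c2∈{8}] r4c2 is down to just 8, so r4c2=8.
Step 34. [r3c4∈{4}] r3c4 has the single candidate 4 ⇒ r3c4=4.
Step 35. [r9c3∈{9}] nothing but 9 survives at r9c3. So r9c3=9.
Step 36. [r8c3∈{2}] only 2 remains possible at r8c3 ⇒ r8c3=2.
Step 37. [r7c7∈{1}] r7c7 has the single candidate 1. So r7c7=1.
Step 38. [r8c1∈{4}] only 4 remains possible at r8c1 ⇒ r8c1=4.
Step 39. [r8c5∈{8}] only 8 remains possible at r8c5, so r8c5=8.
Step 40. [r5c7∈{4}] r5c7 has the single candidate 4. So r5c7=4.
Step 41. [r3c5∈{3}] only 3 remains possible at r3c5, so r3c5=3.

Answer: 8 3 7 2 5 1 9 4 6 / 2 4 5 6 9 8 7 1 3 / 1 9 6 4 3 7 2 5 8 / 9 8 3 1 6 4 5 7 2 / 6 2 1 8 7 5 4 3 9 / 7 5 4 9 2 3 8 6 1 / 5 6 8 3 4 9 1 2 7 / 4 1 2 7 8 6 3 9 5 / 3 7 9 5 1 2 6 8 4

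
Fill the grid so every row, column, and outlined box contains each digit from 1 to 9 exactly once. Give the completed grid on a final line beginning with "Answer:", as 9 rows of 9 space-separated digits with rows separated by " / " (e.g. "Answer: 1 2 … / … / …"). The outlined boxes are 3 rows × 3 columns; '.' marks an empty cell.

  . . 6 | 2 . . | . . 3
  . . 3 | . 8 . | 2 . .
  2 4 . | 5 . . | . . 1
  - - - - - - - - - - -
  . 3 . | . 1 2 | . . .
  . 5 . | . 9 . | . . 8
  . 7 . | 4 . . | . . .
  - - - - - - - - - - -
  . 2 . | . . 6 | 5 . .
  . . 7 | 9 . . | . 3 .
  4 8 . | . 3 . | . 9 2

Step 1. [r9c7∈{1,6,7}] row 9 places 6 nowhere but r9c7. So r9c7=6.
Step 2. [r8c9∈{4}] r8c9's peers cover all but 4, so r8c9=4.
Step 3. [r7c9∈{7}] r7c9 has the single candidate 7 ⇒ r7c9=7.
Step 4. [r5c4∈{3,6,7}] 3 has one home in col 4: r5c4. So r5c4=3.
Step 5. [r5c6∈{7}] r5c6's peers cover all but 7. So r5c6=7.
Step 6. [r9c3∈{1,5}] col 3 places 5 nowhere but r9c3. So r9c3=5.
Step 7. [r9c6∈{1}] r9c6 is down to just 1, so r9c6=1.
Step 8. [r2c4∈{1,6,7}] r2c4 is the only open cell in col 4 admitting 1, so r2c4=1.
Step 9. [r2c2∈{9}] r2c2's peers cover all but 9. So r2c2=9.
Step 10. [r3c3∈{8}] r3c3 has the single candidate 8. So r3c3=8.
Step 11. [r4c4∈{6,8}] in col 4, 6 fits only at r4c4. So r4c4=6.
Step 12. [r6c5∈{5}] r6c5's peers cover all but 5. So r6c5=5.
Step 13. [r2c6∈{4}] r2c6 is down to just 4, so r2c6=4.
Step 14. [r1c5∈{7}] r1c5's peers cover all but 7 ⇒ r1c5=7.
Step 15. [r6c6∈{8}] r6c6's peers cover all but 8. So r6c6=8.
Step 16. [r8c7∈{1,8}] across row 8, 8 lands solely at r8c7 ⇒ r8c7=8.
Step 17. [r7c8∈{1}] r7c8 is down to just 1. So r7c8=1.
Step 18. [r7c3∈{9}] r7c3 is down to just 9, so r7c3=9.
Step 19. [r4c3∈{4}] nothing but 4 survives at r4c3, so r4c3=4.
Step 20. [r8c2∈{1,6}] col 2 places 6 nowhere but r8c2, so r8c2=6.
Step 21. [r8c1∈{1}] r8c1's peers cover all but 1 ⇒ r8c1=1.
Step 22. [r1c8∈{4,5,8}] r1c8 is the only open cell in row 1 admitting 8, so r1c8=8.
Step 23. [r5c8∈{2,4,6}] in col 8, 4 fits only at r5c8 ⇒ r5c8=4.
Step 24. [r5c3∈{1,2}] 2 has one home in row 5: r5c3. So r5c3=2.
Step 25. [r2c1∈{5,7}] 7 has one home in col 1: r2c1. So r2c1=7.
Step 26. [r6c7∈{1,3,9}] in row 6, 3 fits only at r6c7 ⇒ r6c7=3.
Step 27. [r1c6∈{9}] r1c6's peers cover all but 9. So r1c6=9.
Step 28. [r3c7∈{7,9}] r3c7 is the only open cell in row 3 admitting 9, so r3c7=9.
Step 29. [r3c8∈{6,7}] row 3 places 7 nowhere but r3c8 ⇒ r3c8=7.
Step 30. [r4c8∈{5}] r4c8 has the single candidate 5, so r4c8=5.
Step 31. [r2c8∈{6}] only 6 remains possible at r2c8, so r2c8=6.
Step 32. [r6c9∈{6,9}] across col 9, 6 lands solely at r6c9 ⇒ r6c9=6.
Step 33. [r6c1∈{9}] only 9 remains possible at r6c1. So r6c1=9.
Step 34. [r3c6∈{3}] r3c6's peers cover all but 3 ⇒ r3c6=3.
Step 35. [r2c9∈{5}] only 5 remains possible at r2c9. So r2c9=5.
Step 36. [r7c4∈{8}] r7c4 has the single candidate 8 ⇒ r7c4=8.
Step 37. [r7c5∈{4}] r7c5 is down to just 4. So r7c5=4.
Step 38. [r5c7∈{1}] r5c7 is down to just 1, so r5c7=1.
Step 39. [r5c1∈{6}] only 6 remains possible at r5c1. So r5c1=6.
Step 40. [r8c5∈{2}] r8c5 has the single candidate 2. So r8c5=2.
Step 41. [r6c8∈{2}] nothing but 2 survives at r6c8. So r6c8=2.
Step 42. [r1c1∈{5}] r1c1 has the single candidate 5. So r1c1=5.
Step 43. [r9c4∈{7}] r9c4's peers cover all but 7. So r9c4=7.
Step 44. [r4c7∈{7}] r4c7 has the single candidate 7, so r4c7=7.
Step 45. [r6c3∈{1}] r6c3's peers cover all but 1. So r6c3=1.
Step 46. [r1c7∈{4}] r1c7 is down to just 4 ⇒ r1c7=4.
Step 47. [r7c1∈{3}] r7c1 has the single candidate 3 ⇒ r7c1=3.
Step 48. [r3c5∈{6}] r3c5 has the single candidate 6 ⇒ r3c5=6.
Step 49. [r1c2∈{1}] r1c2's peers cover all but 1. So r1c2=1.
Step 50. [r4c1∈{8}] r4c1 has the single candidate 8 ⇒ r4c1=8.
Step 51. [r4c9∈{9}] r4c9 has the single candidate 9. So r4c9=9.
Step 52. [r8c6∈{5}] r8c6 has the single candidate 5, so r8c6=5.

Answer: 5 1 6 2 7 9 4 8 3 / 7 9 3 1 8 4 2 6 5 / 2 4 8 5 6 3 9 7 1 / 8 3 4 6 1 2 7 5 9 / 6 5 2 3 9 7 1 4 8 / 9 7 1 4 5 8 3 2 6 / 3 2 9 8 4 6 5 1 7 / 1 6 7 9 2 5 8 3 4 / 4 8 5 7 3 1 6 9 2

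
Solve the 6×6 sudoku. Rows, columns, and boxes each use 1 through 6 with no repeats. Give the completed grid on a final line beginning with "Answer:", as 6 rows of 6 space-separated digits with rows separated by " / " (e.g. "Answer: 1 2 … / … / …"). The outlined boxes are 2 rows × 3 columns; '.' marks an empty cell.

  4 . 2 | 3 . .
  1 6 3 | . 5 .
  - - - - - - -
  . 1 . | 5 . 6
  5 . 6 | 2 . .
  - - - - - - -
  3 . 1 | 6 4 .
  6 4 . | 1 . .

Step 1. [r4c6∈{1,3,4}] across row 4, 4 lands solely at r4c6 ⇒ r4c6=4.
Step 2. [r6c5∈{2,3}] col 5 places 2 nowhere but r6c5 ⇒ r6c5=2.
Step 3. [r4c5∈{1,3}] in row 4, 1 fits only at r4c5 ⇒ r4c5=1.
Step 4. [r5c6∈{5}] r5c6 has the single candidate 5 ⇒ r5c6=5.
Step 5. [r1c2∈{5}] r1c2 has the single candidate 5 ⇒ r1c2=5.
Step 6. [r6c3∈{5}] r6c3's peers cover all but 5 ⇒ r6c3=5.
Step 7. [r3c3∈{4}] r3c3's peers cover all but 4. So r3c3=4.
Step 8. [r1c6∈{1}] r1c6 has the single candidate 1. So r1c6=1.
Step 9. [r5c2∈{2}] only 2 remains possible at r5c2. So r5c2=2.
Step 10. [r4c2∈{3}] only 3 remains possible at r4c2, so r4c2=3.
Step 11. [r3c5∈{3}] only 3 remains possible at r3c5. So r3c5=3.
Step 12. [r1c5∈{6}] r1c5 is down to just 6 ⇒ r1c5=6.
Step 13. [r3c1∈{2}] only 2 remains possible at r3c1 ⇒ r3c1=2.
Step 14. [r6c6∈{3}] only 3 remains possible at r6c6 ⇒ r6c6=3.
Step 15. [r2c4∈{4}] r2c4 has the single candidate 4. So r2c4=4.
Step 16. [r2c6∈{2}] nothing but 2 survives at r2c6 ⇒ r2c6=2.

Answer: 4 5 2 3 6 1 / 1 6 3 4 5 2 / 2 1 4 5 3 6 / 5 3 6 2 1 4 / 3 2 1 6 4 5 / 6 4 5 1 2 3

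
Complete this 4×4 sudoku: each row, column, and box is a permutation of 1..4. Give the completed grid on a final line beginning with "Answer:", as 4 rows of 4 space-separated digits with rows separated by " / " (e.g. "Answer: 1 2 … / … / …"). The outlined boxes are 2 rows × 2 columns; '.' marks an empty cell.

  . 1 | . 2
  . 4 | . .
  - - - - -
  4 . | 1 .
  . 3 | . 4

Step 1. [r2c3∈{3}] r2c3 is down to just 3. So r2c3=3.
Step 2. [r4c3∈{2}] r4c3's peers cover all but 2. So r4c3=2.
Step 3. [r3c2∈{2}] r3c2 is down to just 2, so r3c2=2.
Step 4. [r3c4∈{3}] r3c4's peers cover all but 3. So r3c4=3.
Step 5. [r4c1∈{1}] r4c1 is down to just 1 ⇒ r4c1=1.
Step 6. [r1c1∈{3}] only 3 remains possible at r1c1, so r1c1=3.
Step 7. [r2c1∈{2}] only 2 remains possible at r2c1 ⇒ r2c1=2.
Step 8. [r1c3∈{4}] r1c3's peers cover all but 4, so r1c3=4.
Step 9. [r2c4∈{1}] r2c4 has the single candidate 1 ⇒ r2c4=1.

Answer: 3 1 4 2 / 2 4 3 1 / 4 2 1 3 / 1 3 2 4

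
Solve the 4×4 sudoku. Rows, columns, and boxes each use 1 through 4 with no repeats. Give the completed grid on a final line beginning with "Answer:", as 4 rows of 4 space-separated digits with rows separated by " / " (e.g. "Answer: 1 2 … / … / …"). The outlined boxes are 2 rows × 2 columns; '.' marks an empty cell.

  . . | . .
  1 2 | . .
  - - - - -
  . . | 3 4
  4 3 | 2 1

Step 1. [r1c4∈{2,3}] 2 has one home in row 1: r1c4 ⇒ r1c4=2.
Step 2. [r1c3∈{1,4}] row 1 places 1 nowhere but r1c3 ⇒ r1c3=1.
Step 3. [r3c2∈{1}] nothing but 1 survives at r3c2. So r3c2=1.
Step 4. [r1c1∈{3}] only 3 remains possible at r1c1 ⇒ r1c1=3.
Step 5. [r1c2∈{4}] only 4 remains possible at r1c2 ⇒ r1c2=4.
Step 6. [r3c1∈{2}] only 2 remains possible at r3c1 ⇒ r3c1=2.
Step 7. [r2c3∈{4}] r2c3 is down to just 4 ⇒ r2c3=4.
Step 8. [r2c4∈{3}] r2c4 is down to just 3 ⇒ r2c4=3.

Answer: 3 4 1 2 / 1 2 4 3 / 2 1 3 4 / 4 3 2 1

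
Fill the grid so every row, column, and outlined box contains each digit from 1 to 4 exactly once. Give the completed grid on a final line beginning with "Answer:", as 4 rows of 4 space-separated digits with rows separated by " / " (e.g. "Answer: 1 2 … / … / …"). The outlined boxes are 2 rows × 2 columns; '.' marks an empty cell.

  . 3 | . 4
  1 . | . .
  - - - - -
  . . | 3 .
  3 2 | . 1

Step 1. [r2c3∈{2}] r2c3 has the single candidate 2. So r2c3=2.
Step 2. [r3c1∈{4}] nothing but 4 survives at r3c1, so r3c1=4.
Step 3. [r2c2∈{4}] r2c2 has the single candidate 4, so r2c2=4.
Step 4. [r4c3∈{4}] nothing but 4 survives at r4c3, so r4c3=4.
Step 5. [r1c3∈{1}] r1c3 is down to just 1. So r1c3=1.
Step 6. [r3c2∈{1}] nothing but 1 survives at r3c2. So r3c2=1.
Step 7. [r1c1∈{2}] r1c1 has the single candidate 2. So r1c1=2.
Step 8. [r3c4∈{2}] r3c4's peers cover all but 2 ⇒ r3c4=2.
Step 9. [r2c4∈{3}] r2c4 has the single candidate 3 ⇒ r2c4=3.

Answer: 2 3 1 4 / 1 4 2 3 / 4 1 3 2 / 3 2 4 1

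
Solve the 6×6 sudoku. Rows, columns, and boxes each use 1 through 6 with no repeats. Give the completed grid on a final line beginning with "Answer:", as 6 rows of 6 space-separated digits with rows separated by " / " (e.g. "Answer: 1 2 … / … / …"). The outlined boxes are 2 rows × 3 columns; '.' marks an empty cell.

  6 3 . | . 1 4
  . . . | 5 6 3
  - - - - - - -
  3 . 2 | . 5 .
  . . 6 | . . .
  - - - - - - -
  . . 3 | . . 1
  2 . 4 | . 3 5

Step 1. [r6c2∈{1,6}] r6c2 is the only open cell in row 6 admitting 1 ⇒ r6c2=1.
Step 2. [r3c2∈{4}] only 4 remains possible at r3c2. So r3c2=4.
Step 3. [r4c4∈{1,2,3,4}] row 4 places 3 nowhere but r4c4, so r4c4=3.
Step 4. [r5c4∈{2,4,6}] in col 4, 4 fits only at r5c4. So r5c4=4.
Step 5. [r4c1∈{1,5}] r4c1 is the only open cell in row 4 admitting 1, so r4c1=1.
Step 6. [r3c6∈{6}] r3c6 has the single candidate 6 ⇒ r3c6=6.
Step 7. [r5c5∈{2}] r5c5 is down to just 2, so r5c5=2.
Step 8. [r4c2∈{5}] r4c2's peers cover all but 5 ⇒ r4c2=5.
Step 9. [r1c3∈{5}] nothing but 5 survives at r1c3, so r1c3=5.
Step 10. [r3c4∈{1}] r3c4 is down to just 1, so r3c4=1.
Step 11. [r6c4∈{6}] r6c4 is down to just 6, so r6c4=6.
Step 12. [r2c2∈{2}] nothing but 2 survives at r2c2. So r2c2=2.
Step 13. [r1c4∈{2}] r1c4 has the single candidate 2. So r1c4=2.
Step 14. [r4c5∈{4}] r4c5 is down to just 4. So r4c5=4.
Step 15. [r2c3∈{1}] only 1 remains possible at r2c3. So r2c3=1.
Step 16. [r5c1∈{5}] only 5 remains possible at r5c1 ⇒ r5c1=5.
Step 17. [r4c6∈{2}] r4c6 is down to just 2 ⇒ r4c6=2.
Step 18. [r2c1∈{4}] r2c1 is down to just 4, so r2c1=4.
Step 19. [r5c2∈{6}] r5c2 has the single candidate 6, so r5c2=6.

Answer: 6 3 5 2 1 4 / 4 2 1 5 6 3 / 3 4 2 1 5 6 / 1 5 6 3 4 2 / 5 6 3 4 2 1 / 2 1 4 6 3 5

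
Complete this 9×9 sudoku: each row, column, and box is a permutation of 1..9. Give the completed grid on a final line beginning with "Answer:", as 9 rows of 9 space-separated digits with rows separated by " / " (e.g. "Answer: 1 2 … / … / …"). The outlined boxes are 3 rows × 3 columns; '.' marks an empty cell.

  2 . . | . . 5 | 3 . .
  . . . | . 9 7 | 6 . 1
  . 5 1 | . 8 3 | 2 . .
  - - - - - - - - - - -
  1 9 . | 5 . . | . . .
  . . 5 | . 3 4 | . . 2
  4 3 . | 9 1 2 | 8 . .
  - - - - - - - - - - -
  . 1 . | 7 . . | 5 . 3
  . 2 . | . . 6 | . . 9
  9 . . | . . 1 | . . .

Step 1. [r1c3∈{4,6,7,8,9}] in col 3, 9 fits only at r1c3. So r1c3=9.
Step 2. [r4c5∈{6,7}] 7 has one home in col 5: r4c5, so r4c5=7.
Step 3. [r5c4∈{6,8}] across box 5, 6 lands solely at r5c4. So r5c4=6.
Step 4. [r3c4∈{4}] only 4 remains possible at r3c4. So r3c4=4.
Step 5. [r3c9∈{7}] r3c9 is down to just 7. So r3c9=7.
Step 6. [r1c2∈{4,6,7,8}] in row 1, 7 fits only at r1c2, so r1c2=7.
Step 7. [r9c2∈{4,6,8}] 6 has one home in col 2: r9c2 ⇒ r9c2=6.
Step 8. [r7c1∈{8}] r7c1 has the single candidate 8 ⇒ r7c1=8.
Step 9. [r7c3∈{4}] r7c3 is down to just 4 ⇒ r7c3=4.
Step 10. [r5c1∈{7}] nothing but 7 survives at r5c1. So r5c1=7.
Step 11. [r6c8∈{5,6,7}] in row 6, 7 fits only at r6c8 ⇒ r6c8=7.
Step 12. [r4c7∈{4}] nothing but 4 survives at r4c7, so r4c7=4.
Step 13. [r7c5∈{2}] r7c5 is down to just 2 ⇒ r7c5=2.
Step 14. [r4c9∈{6}] r4c9's peers cover all but 6, so r4c9=6.
Step 15. [r8c1∈{3,5}] r8c1 is the only open cell in col 1 admitting 5, so r8c1=5.
Step 16. [r9c7∈{7}] only 7 remains possible at r9c7. So r9c7=7.
Step 17. [r9c3∈{3}] nothing but 3 survives at r9c3 ⇒ r9c3=3.
Step 18. [r9c4∈{8}] only 8 remains possible at r9c4. So r9c4=8.
Step 19. [r9c9∈{4}] r9c9 is down to just 4. So r9c9=4.
Step 20. [r8c8∈{1,8}] across row 8, 8 lands solely at r8c8 ⇒ r8c8=8.
Step 21. [r2c3∈{8}] r2c3 is down to just 8. So r2c3=8.
Step 22. [r5c8∈{1,9}] across col 8, 1 lands solely at r5c8, so r5c8=1.
Step 23. [r2c8∈{4,5}] row 2 places 5 nowhere but r2c8. So r2c8=5.
Step 24. [r8c7∈{1}] nothing but 1 survives at r8c7, so r8c7=1.
Step 25. [r4c8∈{3}] only 3 remains possible at r4c8 ⇒ r4c8=3.
Step 26. [r1c5∈{6}] r1c5's peers cover all but 6 ⇒ r1c5=6.
Step 27. [r2c1∈{3}] r2c1 is down to just 3 ⇒ r2c1=3.
Step 28. [r4c3∈{2}] r4c3's peers cover all but 2, so r4c3=2.
Step 29. [r5c2∈{8}] r5c2 is down to just 8 ⇒ r5c2=8.
Step 30. [r7c6∈{9}] r7c6 has the single candidate 9. So r7c6=9.
Step 31. [r9c5∈{5}] r9c5's peers cover all but 5, so r9c5=5.
Step 32. [r1c4∈{1}] nothing but 1 survives at r1c4. So r1c4=1.
Step 33. [r2c2∈{4}] r2c2 is down to just 4 ⇒ r2c2=4.
Step 34. [r3c1∈{6}] only 6 remains possible at r3c1. So r3c1=6.
Step 35. [r1c9∈{8}] r1c9's peers cover all but 8, so r1c9=8.
Step 36. [r9c8∈{2}] nothing but 2 survives at r9c8, so r9c8=2.
Step 37. [r3c8∈{9}] nothing but 9 survives at r3c8, so r3c8=9.
Step 38. [r8c4∈{3}] nothing but 3 survives at r8c4, so r8c4=3.
Step 39. [r8c5∈{4}] only 4 remains possible at r8c5 ⇒ r8c5=4.
Step 40. [r8c3∈{7}] only 7 remains possible at r8c3. So r8c3=7.
Step 41. [r5c7∈{9}] r5c7's peers cover all but 9, so r5c7=9.
Step 42. [r6c3∈{6}] r6c3's peers cover all but 6, so r6c3=6.
Step 43. [r7c8∈{6}] r7c8 is down to just 6, so r7c8=6.
Step 44. [r6c9∈{5}] nothing but 5 survives at r6c9. So r6c9=5.
Step 45. [r1c8∈{4}] only 4 remains possible at r1c8, so r1c8=4.
Step 46. [r4c6∈{8}] r4c6 is down to just 8 ⇒ r4c6=8.
Step 47. [r2c4∈{2}] nothing but 2 survives at r2c4. So r2c4=2.

Answer: 2 7 9 1 6 5 3 4 8 / 3 4 8 2 9 7 6 5 1 / 6 5 1 4 8 3 2 9 7 / 1 9 2 5 7 8 4 3 6 / 7 8 5 6 3 4 9 1 2 / 4 3 6 9 1 2 8 7 5 / 8 1 4 7 2 9 5 6 3 / 5 2 7 3 4 6 1 8 9 / 9 6 3 8 5 1 7 2 4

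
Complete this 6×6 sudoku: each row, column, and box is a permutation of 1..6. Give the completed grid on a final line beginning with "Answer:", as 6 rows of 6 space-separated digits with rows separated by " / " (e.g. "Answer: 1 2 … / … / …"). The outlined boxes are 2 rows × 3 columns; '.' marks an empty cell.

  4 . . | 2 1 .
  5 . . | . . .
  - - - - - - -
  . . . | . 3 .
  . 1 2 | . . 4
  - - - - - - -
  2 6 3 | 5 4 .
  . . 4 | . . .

Step 1. [r2c5∈{6}] r2c5 has the single candidate 6. So r2c5=6.
Step 2. [r2c6∈{3}] nothing but 3 survives at r2c6 ⇒ r2c6=3.
Step 3. [r3c6∈{1,2,5,6}] row 3 places 2 nowhere but r3c6 ⇒ r3c6=2.
Step 4. [r3c1∈{6}] nothing but 6 survives at r3c1. So r3c1=6.
Step 5. [r6c1∈{1}] nothing but 1 survives at r6c1. So r6c1=1.
Step 6. [r3c2∈{4,5}] r3c2 is the only open cell in row 3 admitting 4 ⇒ r3c2=4.
Step 7. [r6c6∈{6}] nothing but 6 survives at r6c6. So r6c6=6.
Step 8. [r6c4∈{3}] r6c4 is down to just 3 ⇒ r6c4=3.
Step 9. [r2c4∈{4}] r2c4 is down to just 4, so r2c4=4.
Step 10. [r6c5∈{2}] only 2 remains possible at r6c5, so r6c5=2.
Step 11. [r2c3∈{1}] r2c3's peers cover all but 1. So r2c3=1.
Step 12. [r1c2∈{3}] r1c2's peers cover all but 3 ⇒ r1c2=3.
Step 13. [r3c4∈{1}] r3c4 has the single candidate 1. So r3c4=1.
Step 14. [r1c6∈{5}] nothing but 5 survives at r1c6. So r1c6=5.
Step 15. [r4c4∈{6}] nothing but 6 survives at r4c4. So r4c4=6.
Step 16. [r6c2∈{5}] only 5 remains possible at r6c2 ⇒ r6c2=5.
Step 17. [r2c2∈{2}] r2c2's peers cover all but 2 ⇒ r2c2=2.
Step 18. [r4c1∈{3}] r4c1 is down to just 3. So r4c1=3.
Step 19. [r5c6∈{1}] nothing but 1 survives at r5c6 ⇒ r5c6=1.
Step 20. [r3c3∈{5}] r3c3 has the single candidate 5, so r3c3=5.
Step 21. [r1c3∈{6}] r1c3's peers cover all but 6 ⇒ r1c3=6.
Step 22. [r4c5∈{5}] r4c5 is down to just 5, so r4c5=5.

Answer: 4 3 6 2 1 5 / 5 2 1 4 6 3 / 6 4 5 1 3 2 / 3 1 2 6 5 4 / 2 6 3 5 4 1 / 1 5 4 3 2 6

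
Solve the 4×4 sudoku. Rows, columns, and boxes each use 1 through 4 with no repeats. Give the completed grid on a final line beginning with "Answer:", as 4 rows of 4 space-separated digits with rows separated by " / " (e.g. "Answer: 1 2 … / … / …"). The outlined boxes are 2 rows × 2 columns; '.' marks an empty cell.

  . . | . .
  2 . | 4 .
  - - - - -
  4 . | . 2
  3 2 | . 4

Step 1. [r1c1∈{1}] r1c1's peers cover all but 1, so r1c1=1.
Step 2. [r1c4∈{3}] r1c4 has the single candidate 3. So r1c4=3.
Step 3. [r3c2∈{1}] r3c2 is down to just 1 ⇒ r3c2=1.
Step 4. [r2c2∈{3}] r2c2's peers cover all but 3. So r2c2=3.
Step 5. [r4c3∈{1}] r4c3 has the single candidate 1. So r4c3=1.
Step 6. [r1c2∈{4}] only 4 remains possible at r1c2. So r1c2=4.
Step 7. [r3c3∈{3}] only 3 remains possible at r3c3 ⇒ r3c3=3.
Step 8. [r1c3∈{2}] only 2 remains possible at r1c3, so r1c3=2.
Step 9. [r2c4∈{1}] only 1 remains possible at r2c4. So r2c4=1.

Answer: 1 4 2 3 / 2 3 4 1 / 4 1 3 2 / 3 2 1 4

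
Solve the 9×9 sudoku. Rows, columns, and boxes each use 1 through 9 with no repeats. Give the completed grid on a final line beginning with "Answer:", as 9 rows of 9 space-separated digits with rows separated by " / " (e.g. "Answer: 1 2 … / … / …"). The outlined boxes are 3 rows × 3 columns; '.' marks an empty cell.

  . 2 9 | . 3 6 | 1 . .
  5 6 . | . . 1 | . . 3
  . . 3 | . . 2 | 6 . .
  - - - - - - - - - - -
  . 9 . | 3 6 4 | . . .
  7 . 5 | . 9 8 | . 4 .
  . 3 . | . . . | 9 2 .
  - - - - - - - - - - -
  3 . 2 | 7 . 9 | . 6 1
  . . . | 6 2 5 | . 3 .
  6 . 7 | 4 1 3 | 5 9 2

Step 1. [r5c2∈{1}] nothing but 1 survives at r5c2 ⇒ r5c2=1.
Step 2. [r4c3∈{8}] r4c3's peers cover all but 8, so r4c3=8.
Step 3. [r2c3∈{4}] r2c3 is down to just 4. So r2c3=4.
Step 4. [r1c1∈{8}] r1c1's peers cover all but 8. So r1c1=8.
Step 5. [r3c9∈{4,5,7,8,9}] across col 9, 9 lands solely at r3c9, so r3c9=9.
Step 6. [r1c4∈{5}] nothing but 5 survives at r1c4, so r1c4=5.
Step 7. [r1c8∈{7}] nothing but 7 survives at r1c8 ⇒ r1c8=7.
Step 8. [r6c9∈{5,6,7,8}] 8 has one home in row 6: r6c9 ⇒ r6c9=8.
Step 9. [r2c8∈{8}] r2c8 has the single candidate 8, so r2c8=8.
Step 10. [r7c5∈{8}] nothing but 8 survives at r7c5, so r7c5=8.
Step 11. [r8c7∈{4,7,8}] col 7 places 8 nowhere but r8c7, so r8c7=8.
Step 12. [r8c2∈{4}] r8c2 has the single candidate 4. So r8c2=4.
Step 13. [r2c5∈{7}] r2c5 has the single candidate 7 ⇒ r2c5=7.
Step 14. [r4c9∈{5,7}] r4c9 is the only open cell in col 9 admitting 5, so r4c9=5.
Step 15. [r8c1∈{1,9}] across row 8, 9 lands solely at r8c1. So r8c1=9.
Step 16. [r8c9∈{7}] only 7 remains possible at r8c9, so r8c9=7.
Step 17. [r3c1∈{1}] r3c1's peers cover all but 1 ⇒ r3c1=1.
Step 18. [r3c4∈{8}] only 8 remains possible at r3c4, so r3c4=8.
Step 19. [r6c5∈{5}] r6c5 is down to just 5. So r6c5=5.
Step 20. [r6c1∈{4}] r6c1 is down to just 4. So r6c1=4.
Step 21. [r7c7∈{4}] r7c7 has the single candidate 4, so r7c7=4.
Step 22. [r7c2∈{5}] r7c2 has the single candidate 5 ⇒ r7c2=5.
Step 23. [r3c2∈{7}] r3c2 has the single candidate 7. So r3c2=7.
Step 24. [r9c2∈{8}] r9c2's peers cover all but 8. So r9c2=8.
Step 25. [r2c7∈{2}] r2c7's peers cover all but 2, so r2c7=2.
Step 26. [r5c7∈{3}] r5c7's peers cover all but 3. So r5c7=3.
Step 27. [r5c4∈{2}] r5c4 is down to just 2, so r5c4=2.
Step 28. [r8c3∈{1}] nothing but 1 survives at r8c3. So r8c3=1.
Step 29. [r6c3∈{6}] nothing but 6 survives at r6c3, so r6c3=6.
Step 30. [r3c8∈{5}] r3c8 is down to just 5, so r3c8=5.
Step 31. [r5c9∈{6}] r5c9 is down to just 6 ⇒ r5c9=6.
Step 32. [r2c4∈{9}] r2c4 has the single candidate 9. So r2c4=9.
Step 33. [r6c4∈{1}] r6c4's peers cover all but 1. So r6c4=1.
Step 34. [r6c6∈{7}] r6c6's peers cover all but 7. So r6c6=7.
Step 35. [r4c7∈{7}] nothing but 7 survives at r4c7. So r4c7=7.
Step 36. [r4c8∈{1}] r4c8's peers cover all but 1, so r4c8=1.
Step 37. [r3c5∈{4}] only 4 remains possible at r3c5 ⇒ r3c5=4.
Step 38. [r1c9∈{4}] nothing but 4 survives at r1c9, so r1c9=4.
Step 39. [r4c1∈{2}] nothing but 2 survives at r4c1. So r4c1=2.

Answer: 8 2 9 5 3 6 1 7 4 / 5 6 4 9 7 1 2 8 3 / 1 7 3 8 4 2 6 5 9 / 2 9 8 3 6 4 7 1 5 / 7 1 5 2 9 8 3 4 6 / 4 3 6 1 5 7 9 2 8 / 3 5 2 7 8 9 4 6 1 / 9 4 1 6 2 5 8 3 7 / 6 8 7 4 1 3 5 9 2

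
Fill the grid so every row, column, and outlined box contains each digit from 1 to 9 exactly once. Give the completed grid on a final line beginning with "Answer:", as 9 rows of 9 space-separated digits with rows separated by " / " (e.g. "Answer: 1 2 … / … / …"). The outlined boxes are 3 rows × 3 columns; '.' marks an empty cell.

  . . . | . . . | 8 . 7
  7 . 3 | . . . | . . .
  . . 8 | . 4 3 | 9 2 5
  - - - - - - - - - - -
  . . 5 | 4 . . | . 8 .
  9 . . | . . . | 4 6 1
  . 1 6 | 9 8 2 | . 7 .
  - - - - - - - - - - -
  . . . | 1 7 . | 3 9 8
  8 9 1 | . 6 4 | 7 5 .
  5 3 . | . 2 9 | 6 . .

Step 1. [r3c2∈{6}] r3c2 has the single candidate 6. So r3c2=6.
Step 2. [r2c7∈{1}] only 1 remains possible at r2c7 ⇒ r2c7=1.
Step 3. [r4c6∈{1,6,7}] 6 has one home in row 4: r4c6, so r4c6=6.
Step 4. [r5c6∈{5,7}] col 6 places 7 nowhere but r5c6. So r5c6=7.
Step 5. [r5c3∈{2}] only 2 remains possible at r5c3 ⇒ r5c3=2.
Step 6. [r7c3∈{4}] r7c3 is down to just 4, so r7c3=4.
Step 7. [r2c8∈{4}] only 4 remains possible at r2c8 ⇒ r2c8=4.
Step 8. [r1c4∈{2,5,6}] 6 has one home in row 1: r1c4 ⇒ r1c4=6.
Step 9. [r7c2∈{2}] r7c2's peers cover all but 2 ⇒ r7c2=2.
Step 10. [r2c2∈{5}] r2c2's peers cover all but 5, so r2c2=5.
Step 11. [r4c1∈{3}] only 3 remains possible at r4c1, so r4c1=3.
Step 12. [r1c6∈{1,5}] across col 6, 1 lands solely at r1c6 ⇒ r1c6=1.
Step 13. [r1c5∈{5,9}] across row 1, 5 lands solely at r1c5 ⇒ r1c5=5.
Step 14. [r5c5∈{3}] r5c5's peers cover all but 3, so r5c5=3.
Step 15. [r4c7∈{2}] only 2 remains possible at r4c7. So r4c7=2.
Step 16. [r2c6∈{8}] r2c6's peers cover all but 8. So r2c6=8.
Step 17. [r1c1∈{2,4}] row 1 places 2 nowhere but r1c1. So r1c1=2.
Step 18. [r6c1∈{4}] r6c1 is down to just 4 ⇒ r6c1=4.
Step 19. [r5c2∈{8}] only 8 remains possible at r5c2 ⇒ r5c2=8.
Step 20. [r1c2∈{4}] r1c2 has the single candidate 4. So r1c2=4.
Step 21. [r9c3∈{7}] r9c3's peers cover all but 7 ⇒ r9c3=7.
Step 22. [r2c4∈{2}] nothing but 2 survives at r2c4 ⇒ r2c4=2.
Step 23. [r2c5∈{9}] only 9 remains possible at r2c5. So r2c5=9.
Step 24. [r4c9∈{9}] nothing but 9 survives at r4c9. So r4c9=9.
Step 25. [r7c1∈{6}] only 6 remains possible at r7c1 ⇒ r7c1=6.
Step 26. [r9c8∈{1}] r9c8's peers cover all but 1. So r9c8=1.
Step 27. [r1c8∈{3}] only 3 remains possible at r1c8. So r1c8=3.
Step 28. [r6c9∈{3}] r6c9's peers cover all but 3 ⇒ r6c9=3.
Step 29. [r9c9∈{4}] only 4 remains possible at r9c9 ⇒ r9c9=4.
Step 30. [r8c4∈{3}] nothing but 3 survives at r8c4, so r8c4=3.
Step 31. [r4c2∈{7}] r4c2 is down to just 7, so r4c2=7.
Step 32. [r7c6∈{5}] only 5 remains possible at r7c6. So r7c6=5.
Step 33. [r1c3∈{9}] nothing but 9 survives at r1c3, so r1c3=9.
Step 34. [r4c5∈{1}] r4c5 has the single candidate 1 ⇒ r4c5=1.
Step 35. [r3c1∈{1}] nothing but 1 survives at r3c1, so r3c1=1.
Step 36. [r5c4∈{5}] only 5 remains possible at r5c4. So r5c4=5.
Step 37. [r3c4∈{7}] nothing but 7 survives at r3c4 ⇒ r3c4=7.
Step 38. [r9c4∈{8}] nothing but 8 survives at r9c4 ⇒ r9c4=8.
Step 39. [r2c9∈{6}] r2c9's peers cover all but 6. So r2c9=6.
Step 40. [r6c7∈{5}] r6c7 has the single candidate 5, so r6c7=5.
Step 41. [r8c9∈{2}] only 2 remains possible at r8c9. So r8c9=2.

Answer: 2 4 9 6 5 1 8 3 7 / 7 5 3 2 9 8 1 4 6 / 1 6 8 7 4 3 9 2 5 / 3 7 5 4 1 6 2 8 9 / 9 8 2 5 3 7 4 6 1 / 4 1 6 9 8 2 5 7 3 / 6 2 4 1 7 5 3 9 8 / 8 9 1 3 6 4 7 5 2 / 5 3 7 8 2 9 6 1 4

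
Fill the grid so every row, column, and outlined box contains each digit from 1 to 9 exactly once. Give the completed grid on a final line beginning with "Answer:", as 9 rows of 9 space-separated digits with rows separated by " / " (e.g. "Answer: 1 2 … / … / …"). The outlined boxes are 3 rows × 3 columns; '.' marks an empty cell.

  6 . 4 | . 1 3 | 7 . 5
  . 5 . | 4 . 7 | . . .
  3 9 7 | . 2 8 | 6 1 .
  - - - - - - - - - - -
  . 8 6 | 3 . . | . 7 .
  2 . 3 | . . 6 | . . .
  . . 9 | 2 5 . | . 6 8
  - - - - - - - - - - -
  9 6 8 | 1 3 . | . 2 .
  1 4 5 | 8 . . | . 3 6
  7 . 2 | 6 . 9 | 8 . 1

Step 1. [r9c5∈{4}] r9c5 has the single candidate 4, so r9c5=4.
Step 2. [r5c8∈{4,5,9}] col 8 places 4 nowhere but r5c8, so r5c8=4.
Step 3. [r5c9∈{9}] r5c9's peers cover all but 9, so r5c9=9.
Step 4. [r5c7∈{1,5}] across row 5, 5 lands solely at r5c7 ⇒ r5c7=5.
Step 5. [r1c4∈{9}] nothing but 9 survives at r1c4 ⇒ r1c4=9.
Step 6. [r2c9∈{2,3}] col 9 places 3 nowhere but r2c9, so r2c9=3.
Step 7. [r6c1∈{4}] r6c1 has the single candidate 4 ⇒ r6c1=4.
Step 8. [r6c6∈{1}] r6c6 has the single candidate 1 ⇒ r6c6=1.
Step 9. [r5c4∈{7}] r5c4's peers cover all but 7. So r5c4=7.
Step 10. [r2c8∈{8,9}] 9 has one home in col 8: r2c8 ⇒ r2c8=9.
Step 11. [r4c7∈{1,2}] r4c7 is the only open cell in row 4 admitting 1. So r4c7=1.
Step 12. [r3c9∈{4}] nothing but 4 survives at r3c9, so r3c9=4.
Step 13. [r8c5∈{7}] nothing but 7 survives at r8c5, so r8c5=7.
Step 14. [r2c5∈{6}] r2c5 is down to just 6, so r2c5=6.
Step 15. [r4c9∈{2}] only 2 remains possible at r4c9. So r4c9=2.
Step 16. [r4c1∈{5}] only 5 remains possible at r4c1 ⇒ r4c1=5.
Step 17. [r7c7∈{4}] r7c7's peers cover all but 4. So r7c7=4.
Step 18. [r3c4∈{5}] r3c4 is down to just 5. So r3c4=5.
Step 19. [r8c6∈{2}] nothing but 2 survives at r8c6. So r8c6=2.
Step 20. [r4c6∈{4}] r4c6 is down to just 4, so r4c6=4.
Step 21. [r5c2∈{1}] only 1 remains possible at r5c2, so r5c2=1.
Step 22. [r1c2∈{2}] nothing but 2 survives at r1c2. So r1c2=2.
Step 23. [r4c5∈{9}] r4c5's peers cover all but 9, so r4c5=9.
Step 24. [r2c1∈{8}] nothing but 8 survives at r2c1 ⇒ r2c1=8.
Step 25. [r5c5∈{8}] r5c5 is down to just 8 ⇒ r5c5=8.
Step 26. [r6c2∈{7}] r6c2 has the single candidate 7, so r6c2=7.
Step 27. [r7c9∈{7}] r7c9 is down to just 7, so r7c9=7.
Step 28. [r9c2∈{3}] r9c2's peers cover all but 3, so r9c2=3.
Step 29. [r6c7∈{3}] r6c7 is down to just 3. So r6c7=3.
Step 30. [r7c6∈{5}] nothing but 5 survives at r7c6 ⇒ r7c6=5.
Step 31. [r9c8∈{5}] r9c8 has the single candidate 5 ⇒ r9c8=5.
Step 32. [r8c7∈{9}] only 9 remains possible at r8c7, so r8c7=9.
Step 33. [r2c7∈{2}] nothing but 2 survives at r2c7, so r2c7=2.
Step 34. [r2c3∈{1}] r2c3's peers cover all but 1 ⇒ r2c3=1.
Step 35. [r1c8∈{8}] r1c8 has the single candidate 8 ⇒ r1c8=8.

Answer: 6 2 4 9 1 3 7 8 5 / 8 5 1 4 6 7 2 9 3 / 3 9 7 5 2 8 6 1 4 / 5 8 6 3 9 4 1 7 2 / 2 1 3 7 8 6 5 4 9 / 4 7 9 2 5 1 3 6 8 / 9 6 8 1 3 5 4 2 7 / 1 4 5 8 7 2 9 3 6 / 7 3 2 6 4 9 8 5 1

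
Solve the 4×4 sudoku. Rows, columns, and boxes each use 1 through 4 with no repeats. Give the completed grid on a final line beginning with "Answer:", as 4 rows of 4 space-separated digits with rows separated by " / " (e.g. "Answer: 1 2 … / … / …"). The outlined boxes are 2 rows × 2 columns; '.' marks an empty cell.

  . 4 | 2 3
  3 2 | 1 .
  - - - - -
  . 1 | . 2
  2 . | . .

Step 1. [r3c3∈{3,4}] 3 has one home in row 3: r3c3 ⇒ r3c3=3.
Step 2. [r2c4∈{4}] r2c4's peers cover all but 4. So r2c4=4.
Step 3. [r4c2∈{3}] r4c2 has the single candidate 3, so r4c2=3.
Step 4. [r4c4∈{1}] r4c4 is down to just 1. So r4c4=1.
Step 5. [r4c3∈{4}] nothing but 4 survives at r4c3, so r4c3=4.
Step 6. [r3c1∈{4}] r3c1 has the single candidate 4 ⇒ r3c1=4.
Step 7. [r1c1∈{1}] r1c1 has the single candidate 1. So r1c1=1.

Answer: 1 4 2 3 / 3 2 1 4 / 4 1 3 2 / 2 3 4 1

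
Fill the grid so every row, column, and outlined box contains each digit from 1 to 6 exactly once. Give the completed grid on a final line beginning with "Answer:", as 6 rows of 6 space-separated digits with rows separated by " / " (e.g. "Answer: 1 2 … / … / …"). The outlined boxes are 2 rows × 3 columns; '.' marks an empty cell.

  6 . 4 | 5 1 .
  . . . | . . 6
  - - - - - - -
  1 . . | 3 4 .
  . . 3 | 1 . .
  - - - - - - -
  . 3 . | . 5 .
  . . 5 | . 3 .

Step 1. [r1c2∈{2}] r1c2's peers cover all but 2 ⇒ r1c2=2.
Step 2. [r2c4∈{2,4}] across row 2, 4 lands solely at r2c4 ⇒ r2c4=4.
Step 3. [r4c5∈{2,6}] col 5 places 6 nowhere but r4c5, so r4c5=6.
Step 4. [r2c3∈{1}] r2c3 is down to just 1. So r2c3=1.
Step 5. [r6c2∈{1,4,6}] in col 2, 1 fits only at r6c2 ⇒ r6c2=1.
Step 6. [r2c2∈{5}] nothing but 5 survives at r2c2. So r2c2=5.
Step 7. [r4c1∈{2,4,5}] 5 has one home in col 1: r4c1, so r4c1=5.
Step 8. [r4c6∈{2}] nothing but 2 survives at r4c6 ⇒ r4c6=2.
Step 9. [r5c3∈{2,6}] box 5 places 6 nowhere but r5c3. So r5c3=6.
Step 10. [r5c4∈{2}] r5c4 has the single candidate 2. So r5c4=2.
Step 11. [r5c1∈{4}] r5c1's peers cover all but 4. So r5c1=4.
Step 12. [r1c6∈{3}] r1c6's peers cover all but 3 ⇒ r1c6=3.
Step 13. [r2c5∈{2}] nothing but 2 survives at r2c5. So r2c5=2.
Step 14. [r6c1∈{2}] only 2 remains possible at r6c1, so r6c1=2.
Step 15. [r3c2∈{6}] r3c2 has the single candidate 6, so r3c2=6.
Step 16. [r3c3∈{2}] only 2 remains possible at r3c3 ⇒ r3c3=2.
Step 17. [r6c6∈{4}] r6c6's peers cover all but 4 ⇒ r6c6=4.
Step 18. [r2c1∈{3}] nothing but 3 survives at r2c1. So r2c1=3.
Step 19. [r3c6∈{5}] r3c6 has the single candidate 5. So r3c6=5.
Step 20. [r5c6∈{1}] r5c6's peers cover all but 1 ⇒ r5c6=1.
Step 21. [r6c4∈{6}] r6c4 is down to just 6, so r6c4=6.
Step 22. [r4c2∈{4}] r4c2 is down to just 4. So r4c2=4.

Answer: 6 2 4 5 1 3 / 3 5 1 4 2 6 / 1 6 2 3 4 5 / 5 4 3 1 6 2 / 4 3 6 2 5 1 / 2 1 5 6 3 4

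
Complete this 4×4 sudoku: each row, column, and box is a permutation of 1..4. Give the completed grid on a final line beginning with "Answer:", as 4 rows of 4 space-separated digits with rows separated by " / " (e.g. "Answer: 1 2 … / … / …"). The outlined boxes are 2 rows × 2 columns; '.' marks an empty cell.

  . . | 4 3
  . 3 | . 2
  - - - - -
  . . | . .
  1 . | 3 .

Step 1. [r4c2∈{2,4}] 2 has one home in row 4: r4c2. So r4c2=2.
Step 2. [r3c4∈{1,4}] col 4 places 1 nowhere but r3c4 ⇒ r3c4=1.
Step 3. [r3c2∈{4}] r3c2 is down to just 4 ⇒ r3c2=4.
Step 4. [r2c3∈{1}] nothing but 1 survives at r2c3. So r2c3=1.
Step 5. [r1c1∈{2}] r1c1 is down to just 2, so r1c1=2.
Step 6. [r2c1∈{4}] only 4 remains possible at r2c1. So r2c1=4.
Step 7. [r3c1∈{3}] r3c1's peers cover all but 3, so r3c1=3.
Step 8. [r3c3∈{2}] r3c3's peers cover all but 2, so r3c3=2.
Step 9. [r1c2∈{1}] r1c2 has the single candidate 1. So r1c2=1.
Step 10. [r4c4∈{4}] r4c4's peers cover all but 4. So r4c4=4.

Answer: 2 1 4 3 / 4 3 1 2 / 3 4 2 1 / 1 2 3 4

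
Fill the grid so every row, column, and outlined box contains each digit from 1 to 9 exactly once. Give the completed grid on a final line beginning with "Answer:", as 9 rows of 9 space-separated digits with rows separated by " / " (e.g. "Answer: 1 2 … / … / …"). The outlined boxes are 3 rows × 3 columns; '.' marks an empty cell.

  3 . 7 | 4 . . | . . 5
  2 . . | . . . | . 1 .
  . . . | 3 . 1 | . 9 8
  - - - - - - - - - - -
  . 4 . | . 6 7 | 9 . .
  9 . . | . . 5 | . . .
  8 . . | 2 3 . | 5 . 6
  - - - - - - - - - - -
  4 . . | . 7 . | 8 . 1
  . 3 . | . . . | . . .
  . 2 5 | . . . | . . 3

Step 1. [r5c7∈{1,2,3,4,7}] in col 7, 1 fits only at r5c7, so r5c7=1.
Step 2. [r8c9∈{2,4,7,9}] col 9 places 9 nowhere but r8c9. So r8c9=9.
Step 3. [r3c7∈{2,4,6,7}] 7 has one home in row 3: r3c7 ⇒ r3c7=7.
Step 4. [r8c3∈{1,6,8}] box 7 places 8 nowhere but r8c3 ⇒ r8c3=8.
Step 5. [r5c9∈{2,4,7}] in col 9, 7 fits only at r5c9. So r5c9=7.
Step 6. [r4c4∈{1,8}] r4c4 is the only open cell in box 5 admitting 1. So r4c4=1.
Step 7. [r6c6∈{4,9}] in row 6, 9 fits only at r6c6, so r6c6=9.
Step 8. [r5c2∈{6}] r5c2's peers cover all but 6. So r5c2=6.
Step 9. [r5c4∈{8}] r5c4's peers cover all but 8. So r5c4=8.
Step 10. [r3c5∈{2,5}] row 3 places 2 nowhere but r3c5, so r3c5=2.
Step 11. [r7c2∈{9}] r7c2 has the single candidate 9. So r7c2=9.
Step 12. [r7c3∈{6}] r7c3 has the single candidate 6 ⇒ r7c3=6.
Step 13. [r1c5∈{8,9}] 9 has one home in row 1: r1c5. So r1c5=9.
Step 14. [r7c4∈{5}] r7c4's peers cover all but 5. So r7c4=5.
Step 15. [r8c4∈{6}] r8c4's peers cover all but 6. So r8c4=6.
Step 16. [r7c8∈{2}] r7c8's peers cover all but 2, so r7c8=2.
Step 17. [r8c7∈{4}] r8c7's peers cover all but 4 ⇒ r8c7=4.
Step 18. [r1c8∈{6}] r1c8 has the single candidate 6. So r1c8=6.
Step 19. [r1c6∈{8}] r1c6's peers cover all but 8. So r1c6=8.
Step 20. [r9c5∈{1,4,8}] r9c5 is the only open cell in row 9 admitting 8. So r9c5=8.
Step 21. [r9c8∈{7}] r9c8 has the single candidate 7 ⇒ r9c8=7.
Step 22. [r5c3∈{2,3}] 2 has one home in row 5: r5c3 ⇒ r5c3=2.
Step 23. [r3c2∈{5}] r3c2's peers cover all but 5. So r3c2=5.
Step 24. [r5c8∈{3,4}] row 5 places 3 nowhere but r5c8 ⇒ r5c8=3.
Step 25. [r2c3∈{4,9}] r2c3 is the only open cell in row 2 admitting 9 ⇒ r2c3=9.
Step 26. [r6c3∈{1}] r6c3's peers cover all but 1, so r6c3=1.
Step 27. [r8c5∈{1}] r8c5's peers cover all but 1 ⇒ r8c5=1.
Step 28. [r6c2∈{7}] nothing but 7 survives at r6c2, so r6c2=7.
Step 29. [r2c7∈{3}] nothing but 3 survives at r2c7. So r2c7=3.
Step 30. [r4c3∈{3}] only 3 remains possible at r4c3, so r4c3=3.
Step 31. [r9c7∈{6}] only 6 remains possible at r9c7. So r9c7=6.
Step 32. [r9c4∈{9}] r9c4's peers cover all but 9 ⇒ r9c4=9.
Step 33. [r1c7∈{2}] r1c7's peers cover all but 2 ⇒ r1c7=2.
Step 34. [r1c2∈{1}] r1c2 has the single candidate 1. So r1c2=1.
Step 35. [r6c8∈{4}] nothing but 4 survives at r6c8, so r6c8=4.
Step 36. [r3c1∈{6}] r3c1's peers cover all but 6. So r3c1=6.
Step 37. [r2c5∈{5}] r2c5 has the single candidate 5 ⇒ r2c5=5.
Step 38. [r4c1∈{5}] r4c1 has the single candidate 5. So r4c1=5.
Step 39. [r9c6∈{4}] r9c6 has the single candidate 4 ⇒ r9c6=4.
Step 40. [r2c9∈{4}] r2c9's peers cover all but 4. So r2c9=4.
Step 41. [r2c6∈{6}] r2c6's peers cover all but 6, so r2c6=6.
Step 42. [r8c8∈{5}] only 5 remains possible at r8c8. So r8c8=5.
Step 43. [r4c8∈{8}] r4c8 is down to just 8. So r4c8=8.
Step 44. [r4c9∈{2}] r4c9 is down to just 2, so r4c9=2.
Step 45. [r9c1∈{1}] only 1 remains possible at r9c1. So r9c1=1.
Step 46. [r2c2∈{8}] r2c2 has the single candidate 8, so r2c2=8.
Step 47. [r5c5∈{4}] nothing but 4 survives at r5c5, so r5c5=4.
Step 48. [r2c4∈{7}] r2c4's peers cover all but 7. So r2c4=7.
Step 49. [r8c6∈{2}] nothing but 2 survives at r8c6, so r8c6=2.
Step 50. [r7c6∈{3}] only 3 remains possible at r7c6. So r7c6=3.
Step 51. [r3c3∈{4}] r3c3 has the single candidate 4. So r3c3=4.
Step 52. [r8c1∈{7}] r8c1 is down to just 7 ⇒ r8c1=7.

Answer: 3 1 7 4 9 8 2 6 5 / 2 8 9 7 5 6 3 1 4 / 6 5 4 3 2 1 7 9 8 / 5 4 3 1 6 7 9 8 2 / 9 6 2 8 4 5 1 3 7 / 8 7 1 2 3 9 5 4 6 / 4 9 6 5 7 3 8 2 1 / 7 3 8 6 1 2 4 5 9 / 1 2 5 9 8 4 6 7 3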